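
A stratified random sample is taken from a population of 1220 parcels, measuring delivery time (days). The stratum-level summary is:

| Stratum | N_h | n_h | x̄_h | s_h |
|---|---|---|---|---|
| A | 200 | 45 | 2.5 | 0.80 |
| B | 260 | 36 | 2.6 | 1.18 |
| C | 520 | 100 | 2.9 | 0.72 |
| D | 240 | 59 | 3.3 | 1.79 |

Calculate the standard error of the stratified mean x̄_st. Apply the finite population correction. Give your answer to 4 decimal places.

V̂(x̄_st) = Σ W_h² (1 − n_h/N_h) s_h²/n_h, with W_h = N_h/N and N = 1220:
  stratum A: (200/1220)²·(1 − 45/200)·0.80²/45 = 0.000296217
  stratum B: (260/1220)²·(1 − 36/260)·1.18²/36 = 0.00151343
  stratum C: (520/1220)²·(1 − 100/520)·0.72²/100 = 0.000760673
  stratum D: (240/1220)²·(1 − 59/240)·1.79²/59 = 0.00158498
V̂(x̄_st) = 0.0041553
SE(x̄_st) = √0.0041553 = 0.0644616

SE(x̄_st) ≈ 0.0645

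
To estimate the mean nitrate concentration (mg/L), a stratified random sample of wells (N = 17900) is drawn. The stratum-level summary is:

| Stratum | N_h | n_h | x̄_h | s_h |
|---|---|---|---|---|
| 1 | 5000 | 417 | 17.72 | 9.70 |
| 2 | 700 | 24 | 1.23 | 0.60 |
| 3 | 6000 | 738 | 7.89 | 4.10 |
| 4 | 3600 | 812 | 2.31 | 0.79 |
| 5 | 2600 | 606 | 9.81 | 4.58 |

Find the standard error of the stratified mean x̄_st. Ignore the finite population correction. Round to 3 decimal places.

V̂(x̄_st) = Σ W_h² s_h²/n_h, with W_h = N_h/N and N = 17900:
  stratum 1: (5000/17900)²·9.70²/417 = 0.0176052
  stratum 2: (700/17900)²·0.60²/24 = 2.29394e-05
  stratum 3: (6000/17900)²·4.10²/738 = 0.00255922
  stratum 4: (3600/17900)²·0.79²/812 = 3.10883e-05
  stratum 5: (2600/17900)²·4.58²/606 = 0.000730296
V̂(x̄_st) = 0.0209488
SE(x̄_st) = √0.0209488 = 0.144737

SE(x̄_st) ≈ 0.145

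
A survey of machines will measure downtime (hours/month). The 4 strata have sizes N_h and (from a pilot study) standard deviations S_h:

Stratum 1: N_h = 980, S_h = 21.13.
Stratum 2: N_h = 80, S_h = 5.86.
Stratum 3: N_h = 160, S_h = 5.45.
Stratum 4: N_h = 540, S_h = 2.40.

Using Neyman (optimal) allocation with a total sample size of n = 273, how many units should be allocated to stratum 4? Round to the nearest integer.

Neyman allocation: n_h = n · N_h S_h / Σ N_i S_i, with n = 273.
  stratum 1: N_h·S_h = 980·21.13 = 20707.40
  stratum 2: N_h·S_h = 80·5.86 = 468.80
  stratum 3: N_h·S_h = 160·5.45 = 872.00
  stratum 4: N_h·S_h = 540·2.40 = 1296.00
Σ N_h S_h = 23344.20
n for stratum 4 = 273·1296.00/23344.20 = 15.156 → 15

15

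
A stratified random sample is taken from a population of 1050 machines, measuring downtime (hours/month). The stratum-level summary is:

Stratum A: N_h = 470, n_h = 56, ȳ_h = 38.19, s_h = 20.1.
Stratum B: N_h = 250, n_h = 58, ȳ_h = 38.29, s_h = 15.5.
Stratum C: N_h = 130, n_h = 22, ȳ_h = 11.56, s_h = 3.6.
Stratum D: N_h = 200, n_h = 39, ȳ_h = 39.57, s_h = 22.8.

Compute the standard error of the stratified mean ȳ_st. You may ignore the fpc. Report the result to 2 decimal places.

V̂(ȳ_st) = Σ W_h² s_h²/n_h, with W_h = N_h/N and N = 1050:
  stratum A: (470/1050)²·20.1²/56 = 1.44551
  stratum B: (250/1050)²·15.5²/58 = 0.234821
  stratum C: (130/1050)²·3.6²/22 = 0.00903006
  stratum D: (200/1050)²·22.8²/39 = 0.4836
V̂(ȳ_st) = 2.17296
SE(ȳ_st) = √2.17296 = 1.4741

SE(ȳ_st) ≈ 1.47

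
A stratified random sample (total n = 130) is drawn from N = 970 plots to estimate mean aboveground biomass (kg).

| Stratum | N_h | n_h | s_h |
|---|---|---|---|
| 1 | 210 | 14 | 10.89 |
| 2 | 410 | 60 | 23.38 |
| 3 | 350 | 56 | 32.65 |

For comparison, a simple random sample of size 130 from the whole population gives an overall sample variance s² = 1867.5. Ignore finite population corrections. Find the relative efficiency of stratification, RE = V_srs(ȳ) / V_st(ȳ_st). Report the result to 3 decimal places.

V̂(ȳ_st) = Σ W_h² s_h²/n_h, with W_h = N_h/N and N = 970:
  stratum 1: (210/970)²·10.89²/14 = 0.39703
  stratum 2: (410/970)²·23.38²/60 = 1.62765
  stratum 3: (350/970)²·32.65²/56 = 2.4784
V_st = 4.50308
V_srs = s²/n = 1867.5/130 = 14.3654
Relative efficiency = V_srs / V_st = 14.3654/4.50308 = 3.1901

RE ≈ 3.190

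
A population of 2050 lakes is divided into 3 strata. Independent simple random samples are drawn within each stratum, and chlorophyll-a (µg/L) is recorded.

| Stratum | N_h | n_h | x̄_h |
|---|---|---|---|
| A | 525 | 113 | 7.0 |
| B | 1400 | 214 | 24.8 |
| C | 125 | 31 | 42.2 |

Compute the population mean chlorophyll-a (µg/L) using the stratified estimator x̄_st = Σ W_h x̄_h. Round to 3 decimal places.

N = Σ N_h = 2050. Stratum weights W_h = N_h/N.
x̄_st = (525·7.0 + 1400·24.8 + 125·42.2) / 2050 = 21.30244

x̄_st ≈ 21.302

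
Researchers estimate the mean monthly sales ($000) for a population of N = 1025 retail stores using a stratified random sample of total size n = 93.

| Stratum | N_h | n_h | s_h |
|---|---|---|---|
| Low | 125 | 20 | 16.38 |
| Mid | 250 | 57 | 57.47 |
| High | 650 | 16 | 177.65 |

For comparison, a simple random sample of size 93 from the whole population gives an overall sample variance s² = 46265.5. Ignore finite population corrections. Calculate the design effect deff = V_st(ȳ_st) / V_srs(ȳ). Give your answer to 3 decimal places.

deff ≈ 1.602

V̂(ȳ_st) = Σ W_h² s_h²/n_h, with W_h = N_h/N and N = 1025:
  stratum Low: (125/1025)²·16.38²/20 = 0.199512
  stratum Mid: (250/1025)²·57.47²/57 = 3.44699
  stratum High: (650/1025)²·177.65²/16 = 793.212
V_st = 796.859
V_srs = s²/n = 46265.5/93 = 497.478
deff = V_st / V_srs = 796.859/497.478 = 1.6018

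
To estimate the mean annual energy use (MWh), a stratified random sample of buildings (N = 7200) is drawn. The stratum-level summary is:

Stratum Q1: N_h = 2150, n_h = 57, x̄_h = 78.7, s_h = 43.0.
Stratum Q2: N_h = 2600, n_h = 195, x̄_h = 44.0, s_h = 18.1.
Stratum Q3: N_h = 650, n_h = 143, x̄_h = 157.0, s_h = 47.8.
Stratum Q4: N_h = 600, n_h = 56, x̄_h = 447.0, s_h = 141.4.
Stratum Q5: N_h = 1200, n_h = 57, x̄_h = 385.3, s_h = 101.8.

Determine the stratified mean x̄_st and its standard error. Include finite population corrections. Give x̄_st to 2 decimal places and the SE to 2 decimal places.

x̄_st ≈ 155.03, SE ≈ 3.19

x̄_st = Σ W_h x̄_h = (2150·78.7 + 2600·44.0 + 650·157.0 + 600·447.0 + 1200·385.3)/7200 = 155.02986
V̂(x̄_st) = Σ W_h² (1 − n_h/N_h) s_h²/n_h, with W_h = N_h/N and N = 7200:
  stratum Q1: (2150/7200)²·(1 − 57/2150)·43.0²/57 = 2.81582
  stratum Q2: (2600/7200)²·(1 − 195/2600)·18.1²/195 = 0.20265
  stratum Q3: (650/7200)²·(1 − 143/650)·47.8²/143 = 0.101572
  stratum Q4: (600/7200)²·(1 − 56/600)·141.4²/56 = 2.248
  stratum Q5: (1200/7200)²·(1 − 57/1200)·101.8²/57 = 4.81042
V̂(x̄_st) = 10.1785
SE(x̄_st) = √10.1785 = 3.19037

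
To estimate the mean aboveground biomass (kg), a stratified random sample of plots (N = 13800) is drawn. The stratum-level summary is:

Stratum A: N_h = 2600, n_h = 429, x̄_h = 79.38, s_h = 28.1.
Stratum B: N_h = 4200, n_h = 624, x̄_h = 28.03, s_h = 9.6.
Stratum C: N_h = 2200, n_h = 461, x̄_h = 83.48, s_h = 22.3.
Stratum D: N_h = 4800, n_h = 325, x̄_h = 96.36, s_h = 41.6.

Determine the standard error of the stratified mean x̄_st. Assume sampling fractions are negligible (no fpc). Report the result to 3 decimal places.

V̂(x̄_st) = Σ W_h² s_h²/n_h, with W_h = N_h/N and N = 13800:
  stratum A: (2600/13800)²·28.1²/429 = 0.0653347
  stratum B: (4200/13800)²·9.6²/624 = 0.0136804
  stratum C: (2200/13800)²·22.3²/461 = 0.0274155
  stratum D: (4800/13800)²·41.6²/325 = 0.64421
V̂(x̄_st) = 0.750641
SE(x̄_st) = √0.750641 = 0.866395

SE(x̄_st) ≈ 0.866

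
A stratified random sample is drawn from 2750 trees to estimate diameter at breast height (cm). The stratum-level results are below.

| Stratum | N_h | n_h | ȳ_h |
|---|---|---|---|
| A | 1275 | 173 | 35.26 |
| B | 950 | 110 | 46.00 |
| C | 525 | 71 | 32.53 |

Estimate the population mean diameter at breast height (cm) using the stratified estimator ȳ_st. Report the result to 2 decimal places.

ȳ_st ≈ 38.45

N = Σ N_h = 2750. Stratum weights W_h = N_h/N.
ȳ_st = (1275·35.26 + 950·46.00 + 525·32.53) / 2750 = 38.4490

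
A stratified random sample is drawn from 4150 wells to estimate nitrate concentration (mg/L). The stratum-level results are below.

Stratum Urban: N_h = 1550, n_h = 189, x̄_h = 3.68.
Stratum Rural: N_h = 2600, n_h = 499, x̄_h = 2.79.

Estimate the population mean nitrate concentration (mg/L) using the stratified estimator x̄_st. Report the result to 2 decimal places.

x̄_st ≈ 3.12

N = Σ N_h = 4150. Stratum weights W_h = N_h/N.
x̄_st = (1550·3.68 + 2600·2.79) / 4150 = 3.1224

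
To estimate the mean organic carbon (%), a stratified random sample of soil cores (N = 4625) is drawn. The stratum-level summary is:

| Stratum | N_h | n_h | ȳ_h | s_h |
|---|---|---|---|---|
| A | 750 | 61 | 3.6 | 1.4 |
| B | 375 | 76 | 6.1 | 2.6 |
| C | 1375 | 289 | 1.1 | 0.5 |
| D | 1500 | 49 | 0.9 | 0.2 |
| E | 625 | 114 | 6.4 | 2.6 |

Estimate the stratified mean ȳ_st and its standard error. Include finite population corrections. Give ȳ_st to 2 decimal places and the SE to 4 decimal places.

ȳ_st = Σ W_h ȳ_h = (750·3.6 + 375·6.1 + 1375·1.1 + 1500·0.9 + 625·6.4)/4625 = 2.56216
V̂(ȳ_st) = Σ W_h² (1 − n_h/N_h) s_h²/n_h, with W_h = N_h/N and N = 4625:
  stratum A: (750/4625)²·(1 − 61/750)·1.4²/61 = 0.000776217
  stratum B: (375/4625)²·(1 − 76/375)·2.6²/76 = 0.000466243
  stratum C: (1375/4625)²·(1 − 289/1375)·0.5²/289 = 6.03881e-05
  stratum D: (1500/4625)²·(1 − 49/1500)·0.2²/49 = 8.30614e-05
  stratum E: (625/4625)²·(1 − 114/625)·2.6²/114 = 0.000885359
V̂(ȳ_st) = 0.00227127
SE(ȳ_st) = √0.00227127 = 0.0476578

ȳ_st ≈ 2.56, SE ≈ 0.0477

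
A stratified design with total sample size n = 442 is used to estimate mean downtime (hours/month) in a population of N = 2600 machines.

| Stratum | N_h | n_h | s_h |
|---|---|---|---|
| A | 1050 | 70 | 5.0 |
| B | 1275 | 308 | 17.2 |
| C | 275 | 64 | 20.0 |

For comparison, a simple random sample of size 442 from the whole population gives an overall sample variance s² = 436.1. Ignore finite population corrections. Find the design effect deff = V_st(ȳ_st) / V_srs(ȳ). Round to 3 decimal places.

V̂(ȳ_st) = Σ W_h² s_h²/n_h, with W_h = N_h/N and N = 2600:
  stratum A: (1050/2600)²·5.0²/70 = 0.058247
  stratum B: (1275/2600)²·17.2²/308 = 0.230983
  stratum C: (275/2600)²·20.0²/64 = 0.0699196
V_st = 0.35915
V_srs = s²/n = 436.1/442 = 0.986652
deff = V_st / V_srs = 0.35915/0.986652 = 0.3640

deff ≈ 0.364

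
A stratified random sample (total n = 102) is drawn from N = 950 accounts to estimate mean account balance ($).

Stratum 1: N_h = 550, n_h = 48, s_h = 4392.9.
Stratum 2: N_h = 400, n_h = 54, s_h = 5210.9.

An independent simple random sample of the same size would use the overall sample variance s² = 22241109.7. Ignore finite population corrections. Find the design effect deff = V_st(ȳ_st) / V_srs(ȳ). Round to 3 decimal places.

deff ≈ 1.027

V̂(ȳ_st) = Σ W_h² s_h²/n_h, with W_h = N_h/N and N = 950:
  stratum 1: (550/950)²·4392.9²/48 = 134753
  stratum 2: (400/950)²·5210.9²/54 = 89146.5
V_st = 223900
V_srs = s²/n = 22241109.7/102 = 218050
deff = V_st / V_srs = 223900/218050 = 1.0268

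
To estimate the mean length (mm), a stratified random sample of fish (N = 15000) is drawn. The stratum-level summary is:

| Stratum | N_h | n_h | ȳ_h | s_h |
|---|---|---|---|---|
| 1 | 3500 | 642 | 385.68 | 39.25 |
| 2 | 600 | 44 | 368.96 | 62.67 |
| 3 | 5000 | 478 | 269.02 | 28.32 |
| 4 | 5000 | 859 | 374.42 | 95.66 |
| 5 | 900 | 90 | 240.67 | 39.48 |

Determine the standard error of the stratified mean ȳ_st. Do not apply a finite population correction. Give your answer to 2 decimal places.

V̂(ȳ_st) = Σ W_h² s_h²/n_h, with W_h = N_h/N and N = 15000:
  stratum 1: (3500/15000)²·39.25²/642 = 0.130647
  stratum 2: (600/15000)²·62.67²/44 = 0.142819
  stratum 3: (5000/15000)²·28.32²/478 = 0.18643
  stratum 4: (5000/15000)²·95.66²/859 = 1.18365
  stratum 5: (900/15000)²·39.48²/90 = 0.0623468
V̂(ȳ_st) = 1.7059
SE(ȳ_st) = √1.7059 = 1.3061

SE(ȳ_st) ≈ 1.31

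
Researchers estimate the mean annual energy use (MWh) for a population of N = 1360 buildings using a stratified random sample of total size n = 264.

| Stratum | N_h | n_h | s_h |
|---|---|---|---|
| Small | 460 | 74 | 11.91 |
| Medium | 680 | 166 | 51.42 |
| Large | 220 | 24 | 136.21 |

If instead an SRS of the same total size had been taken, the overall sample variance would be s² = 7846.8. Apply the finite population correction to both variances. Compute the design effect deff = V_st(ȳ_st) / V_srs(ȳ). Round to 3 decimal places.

deff ≈ 0.886

V̂(ȳ_st) = Σ W_h² (1 − n_h/N_h) s_h²/n_h, with W_h = N_h/N and N = 1360:
  stratum Small: (460/1360)²·(1 − 74/460)·11.91²/74 = 0.184017
  stratum Medium: (680/1360)²·(1 − 166/680)·51.42²/166 = 3.00989
  stratum Large: (220/1360)²·(1 − 24/220)·136.21²/24 = 18.0222
V_st = 21.2161
V_srs = (1 − 264/1360)·7846.8/264 = 23.953
deff = V_st / V_srs = 21.2161/23.953 = 0.8857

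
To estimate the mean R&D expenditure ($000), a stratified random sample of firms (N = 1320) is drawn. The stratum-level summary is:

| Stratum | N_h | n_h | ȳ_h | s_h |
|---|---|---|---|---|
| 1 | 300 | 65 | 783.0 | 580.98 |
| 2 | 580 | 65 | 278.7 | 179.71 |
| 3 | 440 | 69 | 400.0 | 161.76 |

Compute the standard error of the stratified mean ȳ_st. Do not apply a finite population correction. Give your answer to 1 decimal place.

SE(ȳ_st) ≈ 20.2

V̂(ȳ_st) = Σ W_h² s_h²/n_h, with W_h = N_h/N and N = 1320:
  stratum 1: (300/1320)²·580.98²/65 = 268.228
  stratum 2: (580/1320)²·179.71²/65 = 95.9266
  stratum 3: (440/1320)²·161.76²/69 = 42.1357
V̂(ȳ_st) = 406.29
SE(ȳ_st) = √406.29 = 20.1566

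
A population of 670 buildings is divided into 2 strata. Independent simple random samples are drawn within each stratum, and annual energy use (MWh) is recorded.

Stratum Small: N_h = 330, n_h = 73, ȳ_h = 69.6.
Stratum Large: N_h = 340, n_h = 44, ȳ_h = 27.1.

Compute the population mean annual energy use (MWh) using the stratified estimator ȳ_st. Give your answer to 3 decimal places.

N = Σ N_h = 670. Stratum weights W_h = N_h/N.
ȳ_st = (330·69.6 + 340·27.1) / 670 = 48.03284

ȳ_st ≈ 48.033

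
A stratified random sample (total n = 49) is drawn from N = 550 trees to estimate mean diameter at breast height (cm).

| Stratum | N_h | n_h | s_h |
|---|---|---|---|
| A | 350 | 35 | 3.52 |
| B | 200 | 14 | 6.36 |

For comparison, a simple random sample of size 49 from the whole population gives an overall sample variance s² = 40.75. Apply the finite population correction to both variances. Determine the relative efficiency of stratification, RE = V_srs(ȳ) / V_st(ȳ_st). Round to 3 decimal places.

RE ≈ 1.564

V̂(ȳ_st) = Σ W_h² (1 − n_h/N_h) s_h²/n_h, with W_h = N_h/N and N = 550:
  stratum A: (350/550)²·(1 − 35/350)·3.52²/35 = 0.129024
  stratum B: (200/550)²·(1 − 14/200)·6.36²/14 = 0.355307
V_st = 0.484331
V_srs = (1 − 49/550)·40.75/49 = 0.757542
Relative efficiency = V_srs / V_st = 0.757542/0.484331 = 1.5641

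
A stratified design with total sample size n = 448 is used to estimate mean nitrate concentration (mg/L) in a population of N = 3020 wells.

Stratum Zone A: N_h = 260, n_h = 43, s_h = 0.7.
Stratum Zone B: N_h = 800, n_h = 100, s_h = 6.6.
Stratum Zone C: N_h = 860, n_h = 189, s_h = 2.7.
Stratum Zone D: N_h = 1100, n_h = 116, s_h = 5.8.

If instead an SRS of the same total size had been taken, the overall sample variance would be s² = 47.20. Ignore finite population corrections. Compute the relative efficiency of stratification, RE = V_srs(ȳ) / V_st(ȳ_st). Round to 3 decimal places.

V̂(ȳ_st) = Σ W_h² s_h²/n_h, with W_h = N_h/N and N = 3020:
  stratum Zone A: (260/3020)²·0.7²/43 = 8.44618e-05
  stratum Zone B: (800/3020)²·6.6²/100 = 0.0305671
  stratum Zone C: (860/3020)²·2.7²/189 = 0.00312787
  stratum Zone D: (1100/3020)²·5.8²/116 = 0.0384742
V_st = 0.0722536
V_srs = s²/n = 47.20/448 = 0.105357
Relative efficiency = V_srs / V_st = 0.105357/0.0722536 = 1.4582

RE ≈ 1.458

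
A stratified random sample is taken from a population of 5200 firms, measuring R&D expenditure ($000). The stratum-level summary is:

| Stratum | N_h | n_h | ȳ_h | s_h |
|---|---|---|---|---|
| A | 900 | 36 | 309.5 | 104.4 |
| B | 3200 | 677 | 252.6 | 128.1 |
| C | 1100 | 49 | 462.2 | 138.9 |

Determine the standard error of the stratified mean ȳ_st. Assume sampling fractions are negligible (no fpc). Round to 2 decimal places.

SE(ȳ_st) ≈ 5.99

V̂(ȳ_st) = Σ W_h² s_h²/n_h, with W_h = N_h/N and N = 5200:
  stratum A: (900/5200)²·104.4²/36 = 9.06936
  stratum B: (3200/5200)²·128.1²/677 = 9.17916
  stratum C: (1100/5200)²·138.9²/49 = 17.6192
V̂(ȳ_st) = 35.8678
SE(ȳ_st) = √35.8678 = 5.98897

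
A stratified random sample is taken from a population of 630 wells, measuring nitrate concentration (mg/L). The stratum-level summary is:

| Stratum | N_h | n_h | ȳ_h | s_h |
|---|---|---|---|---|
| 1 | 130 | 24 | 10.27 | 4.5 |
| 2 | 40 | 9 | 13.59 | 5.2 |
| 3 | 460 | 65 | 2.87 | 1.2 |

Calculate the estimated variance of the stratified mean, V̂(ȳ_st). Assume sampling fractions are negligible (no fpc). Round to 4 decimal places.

V̂(ȳ_st) = Σ W_h² s_h²/n_h, with W_h = N_h/N and N = 630:
  stratum 1: (130/630)²·4.5²/24 = 0.0359269
  stratum 2: (40/630)²·5.2²/9 = 0.0121116
  stratum 3: (460/630)²·1.2²/65 = 0.0118109
V̂(ȳ_st) = 0.0598494

V̂(ȳ_st) ≈ 0.0598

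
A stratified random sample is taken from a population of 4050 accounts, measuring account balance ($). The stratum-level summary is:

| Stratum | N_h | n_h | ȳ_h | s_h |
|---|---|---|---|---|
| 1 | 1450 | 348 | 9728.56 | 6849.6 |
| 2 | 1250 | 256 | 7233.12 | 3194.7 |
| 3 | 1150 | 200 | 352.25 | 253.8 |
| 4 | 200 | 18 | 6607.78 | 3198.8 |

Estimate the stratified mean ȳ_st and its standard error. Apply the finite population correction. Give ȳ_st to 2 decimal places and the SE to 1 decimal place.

ȳ_st = Σ W_h ȳ_h = (1450·9728.56 + 1250·7233.12 + 1150·352.25 + 200·6607.78)/4050 = 6141.84086
V̂(ȳ_st) = Σ W_h² (1 − n_h/N_h) s_h²/n_h, with W_h = N_h/N and N = 4050:
  stratum 1: (1450/4050)²·(1 − 348/1450)·6849.6²/348 = 13133.8
  stratum 2: (1250/4050)²·(1 − 256/1250)·3194.7²/256 = 3020
  stratum 3: (1150/4050)²·(1 − 200/1150)·253.8²/200 = 21.4518
  stratum 4: (200/4050)²·(1 − 18/200)·3198.8²/18 = 1261.52
V̂(ȳ_st) = 17436.8
SE(ȳ_st) = √17436.8 = 132.048

ȳ_st ≈ 6141.84, SE ≈ 132.0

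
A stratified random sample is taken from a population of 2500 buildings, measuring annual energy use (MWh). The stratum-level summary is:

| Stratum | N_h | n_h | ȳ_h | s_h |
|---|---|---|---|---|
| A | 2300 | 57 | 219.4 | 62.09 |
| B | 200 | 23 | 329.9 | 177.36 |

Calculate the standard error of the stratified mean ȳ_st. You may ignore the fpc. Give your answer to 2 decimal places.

SE(ȳ_st) ≈ 8.12

V̂(ȳ_st) = Σ W_h² s_h²/n_h, with W_h = N_h/N and N = 2500:
  stratum A: (2300/2500)²·62.09²/57 = 57.2459
  stratum B: (200/2500)²·177.36²/23 = 8.75313
V̂(ȳ_st) = 65.999
SE(ȳ_st) = √65.999 = 8.12398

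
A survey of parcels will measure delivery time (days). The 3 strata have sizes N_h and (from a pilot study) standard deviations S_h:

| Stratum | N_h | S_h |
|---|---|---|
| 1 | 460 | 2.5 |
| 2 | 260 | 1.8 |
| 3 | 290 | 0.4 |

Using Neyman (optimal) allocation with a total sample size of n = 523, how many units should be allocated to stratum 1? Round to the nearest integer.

347

Neyman allocation: n_h = n · N_h S_h / Σ N_i S_i, with n = 523.
  stratum 1: N_h·S_h = 460·2.5 = 1150.00
  stratum 2: N_h·S_h = 260·1.8 = 468.00
  stratum 3: N_h·S_h = 290·0.4 = 116.00
Σ N_h S_h = 1734.00
n for stratum 1 = 523·1150.00/1734.00 = 346.857 → 347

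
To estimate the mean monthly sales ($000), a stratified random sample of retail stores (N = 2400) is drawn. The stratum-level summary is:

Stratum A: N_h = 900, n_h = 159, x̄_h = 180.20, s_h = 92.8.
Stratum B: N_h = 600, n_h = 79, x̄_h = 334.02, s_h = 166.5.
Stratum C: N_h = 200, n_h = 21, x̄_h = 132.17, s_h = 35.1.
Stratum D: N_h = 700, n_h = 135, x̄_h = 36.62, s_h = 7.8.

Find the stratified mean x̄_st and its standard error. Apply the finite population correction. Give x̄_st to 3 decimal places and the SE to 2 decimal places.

x̄_st = Σ W_h x̄_h = (900·180.20 + 600·334.02 + 200·132.17 + 700·36.62)/2400 = 172.77500
V̂(x̄_st) = Σ W_h² (1 − n_h/N_h) s_h²/n_h, with W_h = N_h/N and N = 2400:
  stratum A: (900/2400)²·(1 − 159/900)·92.8²/159 = 6.271
  stratum B: (600/2400)²·(1 − 79/600)·166.5²/79 = 19.0444
  stratum C: (200/2400)²·(1 − 21/200)·35.1²/21 = 0.364633
  stratum D: (700/2400)²·(1 − 135/700)·7.8²/135 = 0.0309442
V̂(x̄_st) = 25.711
SE(x̄_st) = √25.711 = 5.0706

x̄_st ≈ 172.775, SE ≈ 5.07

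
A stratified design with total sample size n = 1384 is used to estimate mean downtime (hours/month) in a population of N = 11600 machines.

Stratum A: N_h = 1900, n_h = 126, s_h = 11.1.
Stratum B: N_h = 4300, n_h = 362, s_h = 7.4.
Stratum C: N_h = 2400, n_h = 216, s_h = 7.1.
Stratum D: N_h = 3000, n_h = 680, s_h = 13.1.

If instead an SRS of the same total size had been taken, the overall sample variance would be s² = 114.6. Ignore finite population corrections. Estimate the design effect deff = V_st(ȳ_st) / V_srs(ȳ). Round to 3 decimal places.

deff ≈ 0.892

V̂(ȳ_st) = Σ W_h² s_h²/n_h, with W_h = N_h/N and N = 11600:
  stratum A: (1900/11600)²·11.1²/126 = 0.0262341
  stratum B: (4300/11600)²·7.4²/362 = 0.0207862
  stratum C: (2400/11600)²·7.1²/216 = 0.00999009
  stratum D: (3000/11600)²·13.1²/680 = 0.0168795
V_st = 0.07389
V_srs = s²/n = 114.6/1384 = 0.0828035
deff = V_st / V_srs = 0.07389/0.0828035 = 0.8924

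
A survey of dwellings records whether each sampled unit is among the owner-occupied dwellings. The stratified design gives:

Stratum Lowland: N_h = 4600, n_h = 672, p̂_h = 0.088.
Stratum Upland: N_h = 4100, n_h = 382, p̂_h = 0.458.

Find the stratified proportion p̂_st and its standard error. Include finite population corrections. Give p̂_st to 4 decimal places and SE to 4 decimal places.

N = 8700; stratum weights W_h = N_h/N.
p̂_st = Σ W_h p̂_h = (4600·0.088 + 4100·0.458)/8700 = 0.26237
V̂(p̂_st) = Σ W_h² (1 − n_h/N_h) p̂_h(1−p̂_h)/(n_h−1):
  stratum Lowland: (4600/8700)²·(1 − 672/4600)·0.088·0.912/671 = 2.85526e-05
  stratum Upland: (4100/8700)²·(1 − 382/4100)·0.458·0.542/381 = 0.000131218
V̂(p̂_st) = 0.000159771; SE = √V̂ = 0.0126401

p̂_st ≈ 0.2624, SE ≈ 0.0126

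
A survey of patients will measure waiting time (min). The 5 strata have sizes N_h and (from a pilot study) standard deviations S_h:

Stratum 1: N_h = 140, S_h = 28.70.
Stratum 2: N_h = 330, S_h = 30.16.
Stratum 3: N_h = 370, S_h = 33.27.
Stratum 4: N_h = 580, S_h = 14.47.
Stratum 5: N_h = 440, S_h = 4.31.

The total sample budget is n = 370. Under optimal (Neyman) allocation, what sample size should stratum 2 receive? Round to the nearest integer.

Neyman allocation: n_h = n · N_h S_h / Σ N_i S_i, with n = 370.
  stratum 1: N_h·S_h = 140·28.70 = 4018.00
  stratum 2: N_h·S_h = 330·30.16 = 9952.80
  stratum 3: N_h·S_h = 370·33.27 = 12309.90
  stratum 4: N_h·S_h = 580·14.47 = 8392.60
  stratum 5: N_h·S_h = 440·4.31 = 1896.40
Σ N_h S_h = 36569.70
n for stratum 2 = 370·9952.80/36569.70 = 100.699 → 101

101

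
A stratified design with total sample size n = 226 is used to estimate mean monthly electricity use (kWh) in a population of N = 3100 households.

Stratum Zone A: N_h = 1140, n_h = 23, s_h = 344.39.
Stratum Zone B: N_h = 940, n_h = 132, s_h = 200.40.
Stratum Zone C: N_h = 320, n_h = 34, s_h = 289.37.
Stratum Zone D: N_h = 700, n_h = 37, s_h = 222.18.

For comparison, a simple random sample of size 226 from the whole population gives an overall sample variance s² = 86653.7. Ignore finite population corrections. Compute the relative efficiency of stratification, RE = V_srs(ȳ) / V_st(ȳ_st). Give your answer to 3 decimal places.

RE ≈ 0.468

V̂(ȳ_st) = Σ W_h² s_h²/n_h, with W_h = N_h/N and N = 3100:
  stratum Zone A: (1140/3100)²·344.39²/23 = 697.364
  stratum Zone B: (940/3100)²·200.40²/132 = 27.974
  stratum Zone C: (320/3100)²·289.37²/34 = 26.2425
  stratum Zone D: (700/3100)²·222.18²/37 = 68.0269
V_st = 819.607
V_srs = s²/n = 86653.7/226 = 383.423
Relative efficiency = V_srs / V_st = 383.423/819.607 = 0.4678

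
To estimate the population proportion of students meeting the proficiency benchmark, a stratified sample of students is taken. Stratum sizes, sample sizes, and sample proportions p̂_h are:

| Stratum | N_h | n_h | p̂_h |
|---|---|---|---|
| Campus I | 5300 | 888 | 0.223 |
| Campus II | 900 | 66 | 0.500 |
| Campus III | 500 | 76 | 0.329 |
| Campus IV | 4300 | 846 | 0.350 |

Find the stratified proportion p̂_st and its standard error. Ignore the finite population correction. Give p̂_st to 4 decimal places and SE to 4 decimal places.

p̂_st ≈ 0.3001, SE ≈ 0.0109

N = 11000; stratum weights W_h = N_h/N.
p̂_st = Σ W_h p̂_h = (5300·0.223 + 900·0.500 + 500·0.329 + 4300·0.350)/11000 = 0.30013
V̂(p̂_st) = Σ W_h² p̂_h(1−p̂_h)/(n_h−1):
  stratum Campus I: (5300/11000)²·0.223·0.777/887 = 4.53491e-05
  stratum Campus II: (900/11000)²·0.500·0.500/65 = 2.5747e-05
  stratum Campus III: (500/11000)²·0.329·0.671/75 = 6.08152e-06
  stratum Campus IV: (4300/11000)²·0.350·0.650/845 = 4.11411e-05
V̂(p̂_st) = 0.000118319; SE = √V̂ = 0.0108774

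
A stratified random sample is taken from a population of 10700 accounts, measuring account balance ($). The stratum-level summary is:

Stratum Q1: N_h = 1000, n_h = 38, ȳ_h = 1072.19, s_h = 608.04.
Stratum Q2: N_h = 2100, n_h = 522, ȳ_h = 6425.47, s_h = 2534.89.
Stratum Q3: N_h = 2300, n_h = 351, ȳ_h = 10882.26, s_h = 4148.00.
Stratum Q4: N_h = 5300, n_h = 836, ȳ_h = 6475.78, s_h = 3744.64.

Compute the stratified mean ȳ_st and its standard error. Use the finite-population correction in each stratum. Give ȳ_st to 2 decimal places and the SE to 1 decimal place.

ȳ_st ≈ 6908.08, SE ≈ 76.3

ȳ_st = Σ W_h ȳ_h = (1000·1072.19 + 2100·6425.47 + 2300·10882.26 + 5300·6475.78)/10700 = 6908.08495
V̂(ȳ_st) = Σ W_h² (1 − n_h/N_h) s_h²/n_h, with W_h = N_h/N and N = 10700:
  stratum Q1: (1000/10700)²·(1 − 38/1000)·608.04²/38 = 81.7501
  stratum Q2: (2100/10700)²·(1 − 522/2100)·2534.89²/522 = 356.292
  stratum Q3: (2300/10700)²·(1 − 351/2300)·4148.00²/351 = 1919.3
  stratum Q4: (5300/10700)²·(1 − 836/5300)·3744.64²/836 = 3466.14
V̂(ȳ_st) = 5823.48
SE(ȳ_st) = √5823.48 = 76.3117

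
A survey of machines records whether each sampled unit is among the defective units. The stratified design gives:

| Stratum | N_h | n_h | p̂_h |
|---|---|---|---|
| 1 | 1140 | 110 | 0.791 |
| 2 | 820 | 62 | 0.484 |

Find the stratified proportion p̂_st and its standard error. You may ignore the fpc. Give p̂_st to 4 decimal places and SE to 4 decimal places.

p̂_st ≈ 0.6626, SE ≈ 0.0351

N = 1960; stratum weights W_h = N_h/N.
p̂_st = Σ W_h p̂_h = (1140·0.791 + 820·0.484)/1960 = 0.66256
V̂(p̂_st) = Σ W_h² p̂_h(1−p̂_h)/(n_h−1):
  stratum 1: (1140/1960)²·0.791·0.209/109 = 0.00051309
  stratum 2: (820/1960)²·0.484·0.516/61 = 0.000716607
V̂(p̂_st) = 0.0012297; SE = √V̂ = 0.035067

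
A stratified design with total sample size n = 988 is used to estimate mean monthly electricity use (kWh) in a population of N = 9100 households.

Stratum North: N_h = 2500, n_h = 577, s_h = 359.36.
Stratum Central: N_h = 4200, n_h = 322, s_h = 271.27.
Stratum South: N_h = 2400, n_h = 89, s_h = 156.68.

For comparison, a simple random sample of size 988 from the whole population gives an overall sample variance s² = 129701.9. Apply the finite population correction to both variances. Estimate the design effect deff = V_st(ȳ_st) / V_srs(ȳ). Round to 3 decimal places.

V̂(ȳ_st) = Σ W_h² (1 − n_h/N_h) s_h²/n_h, with W_h = N_h/N and N = 9100:
  stratum North: (2500/9100)²·(1 − 577/2500)·359.36²/577 = 12.9933
  stratum Central: (4200/9100)²·(1 − 322/4200)·271.27²/322 = 44.9492
  stratum South: (2400/9100)²·(1 − 89/2400)·156.68²/89 = 18.4742
V_st = 76.4167
V_srs = (1 − 988/9100)·129701.9/988 = 117.024
deff = V_st / V_srs = 76.4167/117.024 = 0.6530

deff ≈ 0.653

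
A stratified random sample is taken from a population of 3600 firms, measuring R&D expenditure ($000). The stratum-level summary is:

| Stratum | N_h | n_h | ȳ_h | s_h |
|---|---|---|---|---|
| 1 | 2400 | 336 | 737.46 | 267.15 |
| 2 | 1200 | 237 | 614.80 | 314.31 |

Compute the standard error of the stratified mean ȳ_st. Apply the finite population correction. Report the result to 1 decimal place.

SE(ȳ_st) ≈ 10.9

V̂(ȳ_st) = Σ W_h² (1 − n_h/N_h) s_h²/n_h, with W_h = N_h/N and N = 3600:
  stratum 1: (2400/3600)²·(1 − 336/2400)·267.15²/336 = 81.1871
  stratum 2: (1200/3600)²·(1 − 237/1200)·314.31²/237 = 37.1681
V̂(ȳ_st) = 118.355
SE(ȳ_st) = √118.355 = 10.8791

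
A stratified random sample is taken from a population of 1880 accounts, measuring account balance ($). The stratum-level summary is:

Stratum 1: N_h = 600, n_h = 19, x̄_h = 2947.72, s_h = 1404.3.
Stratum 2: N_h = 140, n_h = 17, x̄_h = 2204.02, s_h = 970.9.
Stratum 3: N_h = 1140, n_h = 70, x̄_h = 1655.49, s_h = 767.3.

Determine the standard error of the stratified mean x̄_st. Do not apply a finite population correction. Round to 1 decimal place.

SE(x̄_st) ≈ 118.2

V̂(x̄_st) = Σ W_h² s_h²/n_h, with W_h = N_h/N and N = 1880:
  stratum 1: (600/1880)²·1404.3²/19 = 10571.9
  stratum 2: (140/1880)²·970.9²/17 = 307.497
  stratum 3: (1140/1880)²·767.3²/70 = 3092.62
V̂(x̄_st) = 13972
SE(x̄_st) = √13972 = 118.203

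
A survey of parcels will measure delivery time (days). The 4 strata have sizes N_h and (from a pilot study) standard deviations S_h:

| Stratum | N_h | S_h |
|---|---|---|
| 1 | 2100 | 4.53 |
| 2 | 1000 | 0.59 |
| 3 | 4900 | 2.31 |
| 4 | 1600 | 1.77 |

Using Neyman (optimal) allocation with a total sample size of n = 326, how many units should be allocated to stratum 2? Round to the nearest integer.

Neyman allocation: n_h = n · N_h S_h / Σ N_i S_i, with n = 326.
  stratum 1: N_h·S_h = 2100·4.53 = 9513.00
  stratum 2: N_h·S_h = 1000·0.59 = 590.00
  stratum 3: N_h·S_h = 4900·2.31 = 11319.00
  stratum 4: N_h·S_h = 1600·1.77 = 2832.00
Σ N_h S_h = 24254.00
n for stratum 2 = 326·590.00/24254.00 = 7.930 → 8

8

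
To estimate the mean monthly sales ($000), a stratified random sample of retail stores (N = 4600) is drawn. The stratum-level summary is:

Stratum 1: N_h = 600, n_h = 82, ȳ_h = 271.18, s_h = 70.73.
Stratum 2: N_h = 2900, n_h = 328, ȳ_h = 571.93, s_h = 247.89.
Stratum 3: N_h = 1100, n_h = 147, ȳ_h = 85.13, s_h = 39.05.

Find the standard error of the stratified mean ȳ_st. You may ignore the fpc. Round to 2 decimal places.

V̂(ȳ_st) = Σ W_h² s_h²/n_h, with W_h = N_h/N and N = 4600:
  stratum 1: (600/4600)²·70.73²/82 = 1.03796
  stratum 2: (2900/4600)²·247.89²/328 = 74.4603
  stratum 3: (1100/4600)²·39.05²/147 = 0.593191
V̂(ȳ_st) = 76.0914
SE(ȳ_st) = √76.0914 = 8.72304

SE(ȳ_st) ≈ 8.72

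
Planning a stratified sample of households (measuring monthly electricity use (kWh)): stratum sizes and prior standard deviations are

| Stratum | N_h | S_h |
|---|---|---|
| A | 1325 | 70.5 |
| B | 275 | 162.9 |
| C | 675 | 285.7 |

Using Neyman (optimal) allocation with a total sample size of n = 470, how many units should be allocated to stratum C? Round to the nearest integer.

Neyman allocation: n_h = n · N_h S_h / Σ N_i S_i, with n = 470.
  stratum A: N_h·S_h = 1325·70.5 = 93412.50
  stratum B: N_h·S_h = 275·162.9 = 44797.50
  stratum C: N_h·S_h = 675·285.7 = 192847.50
Σ N_h S_h = 331057.50
n for stratum C = 470·192847.50/331057.50 = 273.784 → 274

274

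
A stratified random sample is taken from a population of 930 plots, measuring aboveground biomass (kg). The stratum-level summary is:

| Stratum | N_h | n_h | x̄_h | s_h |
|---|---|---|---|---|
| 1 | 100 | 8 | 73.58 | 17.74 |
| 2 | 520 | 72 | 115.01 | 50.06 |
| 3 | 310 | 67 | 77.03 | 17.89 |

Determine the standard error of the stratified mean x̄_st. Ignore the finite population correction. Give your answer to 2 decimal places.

V̂(x̄_st) = Σ W_h² s_h²/n_h, with W_h = N_h/N and N = 930:
  stratum 1: (100/930)²·17.74²/8 = 0.454832
  stratum 2: (520/930)²·50.06²/72 = 10.8815
  stratum 3: (310/930)²·17.89²/67 = 0.530766
V̂(x̄_st) = 11.8671
SE(x̄_st) = √11.8671 = 3.44487

SE(x̄_st) ≈ 3.44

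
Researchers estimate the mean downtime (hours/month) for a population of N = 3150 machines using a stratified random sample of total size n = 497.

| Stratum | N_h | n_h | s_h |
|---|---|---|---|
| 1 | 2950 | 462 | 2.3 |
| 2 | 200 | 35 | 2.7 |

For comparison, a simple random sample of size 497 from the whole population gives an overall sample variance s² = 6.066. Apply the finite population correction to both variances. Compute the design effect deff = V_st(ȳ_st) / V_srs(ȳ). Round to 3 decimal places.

V̂(ȳ_st) = Σ W_h² (1 − n_h/N_h) s_h²/n_h, with W_h = N_h/N and N = 3150:
  stratum 1: (2950/3150)²·(1 − 462/2950)·2.3²/462 = 0.00846964
  stratum 2: (200/3150)²·(1 − 35/200)·2.7²/35 = 0.000692711
V_st = 0.00916235
V_srs = (1 − 497/3150)·6.066/497 = 0.0102795
deff = V_st / V_srs = 0.00916235/0.0102795 = 0.8913

deff ≈ 0.891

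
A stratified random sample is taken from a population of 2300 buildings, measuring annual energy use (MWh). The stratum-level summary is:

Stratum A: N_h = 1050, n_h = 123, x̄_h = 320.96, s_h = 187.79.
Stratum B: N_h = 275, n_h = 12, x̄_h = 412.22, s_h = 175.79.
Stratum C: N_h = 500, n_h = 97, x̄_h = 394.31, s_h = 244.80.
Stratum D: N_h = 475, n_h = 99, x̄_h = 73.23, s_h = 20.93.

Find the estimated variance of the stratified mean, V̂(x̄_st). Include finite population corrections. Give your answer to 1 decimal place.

V̂(x̄_st) = Σ W_h² (1 − n_h/N_h) s_h²/n_h, with W_h = N_h/N and N = 2300:
  stratum A: (1050/2300)²·(1 − 123/1050)·187.79²/123 = 52.7537
  stratum B: (275/2300)²·(1 − 12/275)·175.79²/12 = 35.2079
  stratum C: (500/2300)²·(1 − 97/500)·244.80²/97 = 23.5326
  stratum D: (475/2300)²·(1 − 99/475)·20.93²/99 = 0.149393
V̂(x̄_st) = 111.644

V̂(x̄_st) ≈ 111.6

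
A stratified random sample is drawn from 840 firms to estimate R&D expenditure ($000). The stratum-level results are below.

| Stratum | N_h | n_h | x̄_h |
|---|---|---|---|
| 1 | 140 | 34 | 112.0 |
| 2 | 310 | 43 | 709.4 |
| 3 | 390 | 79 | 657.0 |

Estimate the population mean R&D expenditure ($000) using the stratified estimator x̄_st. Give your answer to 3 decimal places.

x̄_st ≈ 585.505

N = Σ N_h = 840. Stratum weights W_h = N_h/N.
x̄_st = (140·112.0 + 310·709.4 + 390·657.0) / 840 = 585.50476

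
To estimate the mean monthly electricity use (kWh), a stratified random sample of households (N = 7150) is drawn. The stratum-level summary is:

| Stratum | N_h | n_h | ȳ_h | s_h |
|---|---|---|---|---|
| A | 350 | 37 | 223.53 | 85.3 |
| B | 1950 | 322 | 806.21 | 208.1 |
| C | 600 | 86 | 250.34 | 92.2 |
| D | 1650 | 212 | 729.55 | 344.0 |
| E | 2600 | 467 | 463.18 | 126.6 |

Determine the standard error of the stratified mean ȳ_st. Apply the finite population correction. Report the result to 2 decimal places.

V̂(ȳ_st) = Σ W_h² (1 − n_h/N_h) s_h²/n_h, with W_h = N_h/N and N = 7150:
  stratum A: (350/7150)²·(1 − 37/350)·85.3²/37 = 0.421402
  stratum B: (1950/7150)²·(1 − 322/1950)·208.1²/322 = 8.35151
  stratum C: (600/7150)²·(1 − 86/600)·92.2²/86 = 0.596301
  stratum D: (1650/7150)²·(1 − 212/1650)·344.0²/212 = 25.9067
  stratum E: (2600/7150)²·(1 − 467/2600)·126.6²/467 = 3.72308
V̂(ȳ_st) = 38.999
SE(ȳ_st) = √38.999 = 6.24492

SE(ȳ_st) ≈ 6.24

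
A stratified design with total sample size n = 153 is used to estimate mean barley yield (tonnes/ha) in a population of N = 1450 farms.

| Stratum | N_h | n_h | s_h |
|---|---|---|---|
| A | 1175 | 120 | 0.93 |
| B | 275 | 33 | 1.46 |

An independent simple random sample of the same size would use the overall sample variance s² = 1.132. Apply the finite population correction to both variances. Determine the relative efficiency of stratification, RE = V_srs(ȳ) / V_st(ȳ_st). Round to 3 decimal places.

V̂(ȳ_st) = Σ W_h² (1 − n_h/N_h) s_h²/n_h, with W_h = N_h/N and N = 1450:
  stratum A: (1175/1450)²·(1 − 120/1175)·0.93²/120 = 0.00424951
  stratum B: (275/1450)²·(1 − 33/275)·1.46²/33 = 0.00204458
V_st = 0.00629409
V_srs = (1 − 153/1450)·1.132/153 = 0.006618
Relative efficiency = V_srs / V_st = 0.006618/0.00629409 = 1.0515

RE ≈ 1.051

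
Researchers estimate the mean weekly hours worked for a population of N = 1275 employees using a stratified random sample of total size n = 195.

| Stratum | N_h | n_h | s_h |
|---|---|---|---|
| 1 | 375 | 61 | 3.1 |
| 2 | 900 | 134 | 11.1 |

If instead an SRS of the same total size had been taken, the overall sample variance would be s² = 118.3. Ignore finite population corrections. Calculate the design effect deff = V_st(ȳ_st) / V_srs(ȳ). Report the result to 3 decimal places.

V̂(ȳ_st) = Σ W_h² s_h²/n_h, with W_h = N_h/N and N = 1275:
  stratum 1: (375/1275)²·3.1²/61 = 0.0136281
  stratum 2: (900/1275)²·11.1²/134 = 0.458148
V_st = 0.471776
V_srs = s²/n = 118.3/195 = 0.606667
deff = V_st / V_srs = 0.471776/0.606667 = 0.7777

deff ≈ 0.778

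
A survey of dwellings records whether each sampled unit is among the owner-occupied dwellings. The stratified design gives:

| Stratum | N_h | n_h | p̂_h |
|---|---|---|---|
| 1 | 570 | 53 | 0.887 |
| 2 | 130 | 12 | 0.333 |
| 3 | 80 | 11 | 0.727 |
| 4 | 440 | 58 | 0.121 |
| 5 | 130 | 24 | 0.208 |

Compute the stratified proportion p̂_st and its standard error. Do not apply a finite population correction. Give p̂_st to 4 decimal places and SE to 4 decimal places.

p̂_st ≈ 0.5091, SE ≈ 0.0294

N = 1350; stratum weights W_h = N_h/N.
p̂_st = Σ W_h p̂_h = (570·0.887 + 130·0.333 + 80·0.727 + 440·0.121 + 130·0.208)/1350 = 0.50913
V̂(p̂_st) = Σ W_h² p̂_h(1−p̂_h)/(n_h−1):
  stratum 1: (570/1350)²·0.887·0.113/52 = 0.000343622
  stratum 2: (130/1350)²·0.333·0.667/11 = 0.000187239
  stratum 3: (80/1350)²·0.727·0.273/10 = 6.96963e-05
  stratum 4: (440/1350)²·0.121·0.879/57 = 0.000198215
  stratum 5: (130/1350)²·0.208·0.792/23 = 6.64171e-05
V̂(p̂_st) = 0.00086519; SE = √V̂ = 0.0294141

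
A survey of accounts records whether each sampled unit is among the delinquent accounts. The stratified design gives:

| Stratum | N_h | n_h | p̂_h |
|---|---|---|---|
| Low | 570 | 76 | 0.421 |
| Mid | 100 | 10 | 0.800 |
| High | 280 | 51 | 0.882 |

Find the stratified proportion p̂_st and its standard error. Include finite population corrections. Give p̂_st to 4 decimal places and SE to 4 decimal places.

p̂_st ≈ 0.5968, SE ≈ 0.0366

N = 950; stratum weights W_h = N_h/N.
p̂_st = Σ W_h p̂_h = (570·0.421 + 100·0.800 + 280·0.882)/950 = 0.59677
V̂(p̂_st) = Σ W_h² (1 − n_h/N_h) p̂_h(1−p̂_h)/(n_h−1):
  stratum Low: (570/950)²·(1 − 76/570)·0.421·0.579/75 = 0.00101404
  stratum Mid: (100/950)²·(1 − 10/100)·0.800·0.200/9 = 0.000177285
  stratum High: (280/950)²·(1 − 51/280)·0.882·0.118/50 = 0.000147886
V̂(p̂_st) = 0.00133921; SE = √V̂ = 0.0365952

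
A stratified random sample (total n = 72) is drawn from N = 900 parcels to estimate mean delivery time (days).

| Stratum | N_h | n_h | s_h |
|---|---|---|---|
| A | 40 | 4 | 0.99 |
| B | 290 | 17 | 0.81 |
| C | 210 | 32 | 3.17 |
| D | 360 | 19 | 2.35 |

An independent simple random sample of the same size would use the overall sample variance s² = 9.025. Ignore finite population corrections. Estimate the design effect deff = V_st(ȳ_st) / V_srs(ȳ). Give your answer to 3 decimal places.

deff ≈ 0.543

V̂(ȳ_st) = Σ W_h² s_h²/n_h, with W_h = N_h/N and N = 900:
  stratum A: (40/900)²·0.99²/4 = 0.000484
  stratum B: (290/900)²·0.81²/17 = 0.00400712
  stratum C: (210/900)²·3.17²/32 = 0.0170971
  stratum D: (360/900)²·2.35²/19 = 0.0465053
V_st = 0.0680935
V_srs = s²/n = 9.025/72 = 0.125347
deff = V_st / V_srs = 0.0680935/0.125347 = 0.5432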